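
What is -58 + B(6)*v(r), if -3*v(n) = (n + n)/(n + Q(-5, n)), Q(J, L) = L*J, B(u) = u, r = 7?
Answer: -57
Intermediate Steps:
Q(J, L) = J*L
v(n) = ⅙ (v(n) = -(n + n)/(3*(n - 5*n)) = -2*n/(3*((-4*n))) = -2*n*(-1/(4*n))/3 = -⅓*(-½) = ⅙)
-58 + B(6)*v(r) = -58 + 6*(⅙) = -58 + 1 = -57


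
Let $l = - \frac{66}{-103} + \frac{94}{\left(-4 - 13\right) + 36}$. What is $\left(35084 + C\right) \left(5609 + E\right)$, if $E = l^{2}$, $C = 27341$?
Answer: $\frac{1348456104627225}{3829849} \approx 3.5209 \cdot 10^{8}$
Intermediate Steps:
$l = \frac{10936}{1957}$ ($l = \left(-66\right) \left(- \frac{1}{103}\right) + \frac{94}{-17 + 36} = \frac{66}{103} + \frac{94}{19} = \frac{10936}{1957} \approx 5.5881$)
$E = \frac{119596096}{3829849}$ ($E = \left(\frac{10936}{1957}\right)^{2} = \frac{119596096}{3829849} \approx 31.227$)
$\left(35084 + C\right) \left(5609 + E\right) = \left(35084 + 27341\right) \left(5609 + \frac{119596096}{3829849}\right) = 62425 \cdot \frac{21601219137}{3829849} = \frac{1348456104627225}{3829849}$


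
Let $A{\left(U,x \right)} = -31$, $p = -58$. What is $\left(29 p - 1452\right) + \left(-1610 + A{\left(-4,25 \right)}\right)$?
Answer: $-4775$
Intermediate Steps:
$\left(29 p - 1452\right) + \left(-1610 + A{\left(-4,25 \right)}\right) = \left(29 \left(-58\right) - 1452\right) - 1641 = \left(-1682 - 1452\right) - 1641 = -3134 - 1641 = -4775$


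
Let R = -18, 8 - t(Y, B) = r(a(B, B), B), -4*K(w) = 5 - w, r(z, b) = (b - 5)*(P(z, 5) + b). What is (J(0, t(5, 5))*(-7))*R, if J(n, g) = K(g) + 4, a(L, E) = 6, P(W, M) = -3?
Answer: 1197/2 ≈ 598.50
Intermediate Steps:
r(z, b) = (-5 + b)*(-3 + b) (r(z, b) = (b - 5)*(-3 + b) = (-5 + b)*(-3 + b))
K(w) = -5/4 + w/4 (K(w) = -(5 - w)/4 = -5/4 + w/4)
t(Y, B) = -7 - B² + 8*B (t(Y, B) = 8 - (15 + B² - 8*B) = 8 + (-15 - B² + 8*B) = -7 - B² + 8*B)
J(n, g) = 11/4 + g/4 (J(n, g) = (-5/4 + g/4) + 4 = 11/4 + g/4)
(J(0, t(5, 5))*(-7))*R = ((11/4 + (-7 - 1*5² + 8*5)/4)*(-7))*(-18) = ((11/4 + (-7 - 1*25 + 40)/4)*(-7))*(-18) = ((11/4 + (-7 - 25 + 40)/4)*(-7))*(-18) = ((11/4 + (¼)*8)*(-7))*(-18) = ((11/4 + 2)*(-7))*(-18) = ((19/4)*(-7))*(-18) = -133/4*(-18) = 1197/2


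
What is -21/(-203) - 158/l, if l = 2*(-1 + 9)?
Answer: -2267/232 ≈ -9.7715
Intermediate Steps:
l = 16 (l = 2*8 = 16)
-21/(-203) - 158/l = -21/(-203) - 158/16 = -21*(-1/203) - 158*1/16 = 3/29 - 79/8 = -2267/232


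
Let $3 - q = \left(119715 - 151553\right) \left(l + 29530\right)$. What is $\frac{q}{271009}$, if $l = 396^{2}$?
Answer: $\frac{5932883951}{271009} \approx 21892.0$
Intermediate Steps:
$l = 156816$
$q = 5932883951$ ($q = 3 - \left(119715 - 151553\right) \left(156816 + 29530\right) = 3 - \left(-31838\right) 186346 = 3 - -5932883948 = 3 + 5932883948 = 5932883951$)
$\frac{q}{271009} = \frac{5932883951}{271009}$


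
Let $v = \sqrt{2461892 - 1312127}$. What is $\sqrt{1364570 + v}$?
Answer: $\sqrt{1364570 + \sqrt{1149765}} \approx 1168.6$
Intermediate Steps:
$v = \sqrt{1149765} \approx 1072.3$
$\sqrt{1364570 + v} = \sqrt{1364570 + \sqrt{1149765}}$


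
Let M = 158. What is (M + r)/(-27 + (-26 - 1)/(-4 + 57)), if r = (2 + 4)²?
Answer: -5141/729 ≈ -7.0521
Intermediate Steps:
r = 36 (r = 6² = 36)
(M + r)/(-27 + (-26 - 1)/(-4 + 57)) = (158 + 36)/(-27 + (-26 - 1)/(-4 + 57)) = 194/(-27 - 27/53) = 194/(-1458/53) = 194*(-53/1458) = -5141/729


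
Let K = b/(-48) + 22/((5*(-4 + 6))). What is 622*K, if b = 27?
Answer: 40741/40 ≈ 1018.5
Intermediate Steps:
K = 131/80 (K = 27/(-48) + 22/((5*(-4 + 6))) = 27*(-1/48) + 22/((5*2)) = -9/16 + 22/10 = -9/16 + 22*(1/10) = -9/16 + 11/5 = 131/80 ≈ 1.6375)
622*K = 622*(131/80) = 40741/40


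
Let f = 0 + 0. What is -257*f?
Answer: 0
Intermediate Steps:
f = 0
-257*f = -257*0 = 0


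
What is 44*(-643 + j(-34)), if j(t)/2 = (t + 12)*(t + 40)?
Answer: -39908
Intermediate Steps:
j(t) = 2*(12 + t)*(40 + t) (j(t) = 2*((t + 12)*(t + 40)) = 2*((12 + t)*(40 + t)) = 2*(12 + t)*(40 + t))
44*(-643 + j(-34)) = 44*(-643 + (960 + 2*(-34)² + 104*(-34))) = 44*(-643 + (960 + 2*1156 - 3536)) = 44*(-643 + (960 + 2312 - 3536)) = 44*(-643 - 264) = 44*(-907) = -39908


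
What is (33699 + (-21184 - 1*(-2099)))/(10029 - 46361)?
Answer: -7307/18166 ≈ -0.40224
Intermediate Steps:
(33699 + (-21184 - 1*(-2099)))/(10029 - 46361) = (33699 + (-21184 + 2099))/(-36332) = (33699 - 19085)*(-1/36332) = 14614*(-1/36332) = -7307/18166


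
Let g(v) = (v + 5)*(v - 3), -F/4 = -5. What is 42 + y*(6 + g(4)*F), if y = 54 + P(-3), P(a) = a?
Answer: 9528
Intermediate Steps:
F = 20 (F = -4*(-5) = 20)
g(v) = (-3 + v)*(5 + v) (g(v) = (5 + v)*(-3 + v) = (-3 + v)*(5 + v))
y = 51 (y = 54 - 3 = 51)
42 + y*(6 + g(4)*F) = 42 + 51*(6 + (-15 + 4² + 2*4)*20) = 42 + 51*(6 + (-15 + 16 + 8)*20) = 42 + 51*(6 + 9*20) = 42 + 51*(6 + 180) = 42 + 51*186 = 42 + 9486 = 9528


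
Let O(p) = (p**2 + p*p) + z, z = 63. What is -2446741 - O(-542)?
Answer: -3034332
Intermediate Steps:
O(p) = 63 + 2*p**2 (O(p) = (p**2 + p*p) + 63 = (p**2 + p**2) + 63 = 2*p**2 + 63 = 63 + 2*p**2)
-2446741 - O(-542) = -2446741 - (63 + 2*(-542)**2) = -2446741 - (63 + 2*293764) = -2446741 - (63 + 587528) = -2446741 - 1*587591 = -2446741 - 587591 = -3034332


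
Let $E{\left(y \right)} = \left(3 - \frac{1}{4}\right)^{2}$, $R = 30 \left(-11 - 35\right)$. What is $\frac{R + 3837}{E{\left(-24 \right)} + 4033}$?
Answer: $\frac{3024}{4973} \approx 0.60808$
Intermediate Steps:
$R = -1380$ ($R = 30 \left(-46\right) = -1380$)
$E{\left(y \right)} = \frac{121}{16}$ ($E{\left(y \right)} = \left(3 - \frac{1}{4}\right)^{2} = \left(\frac{11}{4}\right)^{2} = \frac{121}{16}$)
$\frac{R + 3837}{E{\left(-24 \right)} + 4033} = \frac{-1380 + 3837}{\frac{121}{16} + 4033} = \frac{2457}{\frac{64649}{16}} = 2457 \cdot \frac{16}{64649} = \frac{3024}{4973}$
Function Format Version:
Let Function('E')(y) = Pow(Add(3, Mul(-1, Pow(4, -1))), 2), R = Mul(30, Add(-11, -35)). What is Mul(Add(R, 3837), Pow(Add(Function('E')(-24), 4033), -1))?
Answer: Rational(3024, 4973) ≈ 0.60808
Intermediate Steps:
R = -1380 (R = Mul(30, -46) = -1380)
Function('E')(y) = Rational(121, 16) (Function('E')(y) = Pow(Add(3, Mul(-1, Rational(1, 4))), 2) = Pow(Add(3, Rational(-1, 4)), 2) = Pow(Rational(11, 4), 2) = Rational(121, 16))
Mul(Add(R, 3837), Pow(Add(Function('E')(-24), 4033), -1)) = Mul(Add(-1380, 3837), Pow(Add(Rational(121, 16), 4033), -1)) = Mul(2457, Pow(Rational(64649, 16), -1)) = Mul(2457, Rational(16, 64649)) = Rational(3024, 4973)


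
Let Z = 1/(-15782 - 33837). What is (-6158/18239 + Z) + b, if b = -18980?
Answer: -17177223432221/905000941 ≈ -18980.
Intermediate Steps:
Z = -1/49619 (Z = 1/(-49619) = -1/49619 ≈ -2.0154e-5)
(-6158/18239 + Z) + b = (-6158/18239 - 1/49619) - 18980 = -305572041/905000941 - 18980 = -17177223432221/905000941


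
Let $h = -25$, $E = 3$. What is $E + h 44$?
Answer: $-1097$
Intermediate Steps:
$E + h 44 = 3 - 1100 = -1097$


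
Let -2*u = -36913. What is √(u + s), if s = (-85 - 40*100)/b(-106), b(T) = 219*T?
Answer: √2486528587266/11607 ≈ 135.86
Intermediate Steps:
u = 36913/2 (u = -½*(-36913) = 36913/2 ≈ 18457.)
s = 4085/23214 (s = (-85 - 40*100)/((219*(-106))) = (-85 - 4000)/(-23214) = -4085*(-1/23214) = 4085/23214 ≈ 0.17597)
√(u + s) = √(36913/2 + 4085/23214) = √(214226638/11607) = √2486528587266/11607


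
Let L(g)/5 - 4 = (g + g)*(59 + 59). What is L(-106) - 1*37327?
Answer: -162387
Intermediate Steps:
L(g) = 20 + 1180*g (L(g) = 20 + 5*((g + g)*(59 + 59)) = 20 + 5*((2*g)*118) = 20 + 5*(236*g) = 20 + 1180*g)
L(-106) - 1*37327 = (20 + 1180*(-106)) - 1*37327 = (20 - 125080) - 37327 = -125060 - 37327 = -162387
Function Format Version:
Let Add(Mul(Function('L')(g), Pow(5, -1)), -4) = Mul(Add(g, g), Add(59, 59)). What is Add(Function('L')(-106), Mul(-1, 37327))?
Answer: -162387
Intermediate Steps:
Function('L')(g) = Add(20, Mul(1180, g)) (Function('L')(g) = Add(20, Mul(5, Mul(Add(g, g), Add(59, 59)))) = Add(20, Mul(5, Mul(Mul(2, g), 118))) = Add(20, Mul(5, Mul(236, g))) = Add(20, Mul(1180, g)))
Add(Function('L')(-106), Mul(-1, 37327)) = Add(Add(20, Mul(1180, -106)), Mul(-1, 37327)) = Add(Add(20, -125080), -37327) = Add(-125060, -37327) = -162387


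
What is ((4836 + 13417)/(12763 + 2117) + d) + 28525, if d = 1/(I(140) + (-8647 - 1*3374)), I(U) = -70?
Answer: 5132269814143/179914080 ≈ 28526.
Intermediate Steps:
d = -1/12091 (d = 1/(-70 + (-8647 - 1*3374)) = 1/(-70 + (-8647 - 3374)) = 1/(-70 - 12021) = 1/(-12091) = -1/12091 ≈ -8.2706e-5)
((4836 + 13417)/(12763 + 2117) + d) + 28525 = ((4836 + 13417)/(12763 + 2117) - 1/12091) + 28525 = (18253/14880 - 1/12091) + 28525 = 220682143/179914080 + 28525 = 5132269814143/179914080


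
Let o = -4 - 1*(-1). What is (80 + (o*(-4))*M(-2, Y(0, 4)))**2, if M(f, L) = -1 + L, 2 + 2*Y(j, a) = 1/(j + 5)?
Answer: 81796/25 ≈ 3271.8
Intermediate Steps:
Y(j, a) = -1 + 1/(2*(5 + j)) (Y(j, a) = -1 + 1/(2*(j + 5)) = -1 + 1/(2*(5 + j)))
o = -3 (o = -4 + 1 = -3)
(80 + (o*(-4))*M(-2, Y(0, 4)))**2 = (80 + (-3*(-4))*(-1 + (-9/2 - 1*0)/(5 + 0)))**2 = (80 + 12*(-1 + (-9/2 + 0)/5))**2 = (80 + 12*(-1 + (1/5)*(-9/2)))**2 = (80 + 12*(-1 - 9/10))**2 = (80 + 12*(-19/10))**2 = (80 - 114/5)**2 = (286/5)**2 = 81796/25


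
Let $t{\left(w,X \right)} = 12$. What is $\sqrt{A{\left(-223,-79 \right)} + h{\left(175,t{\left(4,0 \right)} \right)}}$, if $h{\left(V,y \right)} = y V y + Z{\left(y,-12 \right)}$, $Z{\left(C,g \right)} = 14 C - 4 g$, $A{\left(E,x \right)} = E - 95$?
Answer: $\sqrt{25098} \approx 158.42$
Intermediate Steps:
$A{\left(E,x \right)} = -95 + E$ ($A{\left(E,x \right)} = E - 95 = -95 + E$)
$Z{\left(C,g \right)} = - 4 g + 14 C$
$h{\left(V,y \right)} = 48 + 14 y + V y^{2}$ ($h{\left(V,y \right)} = y V y + \left(\left(-4\right) \left(-12\right) + 14 y\right) = V y y + \left(48 + 14 y\right) = V y^{2} + \left(48 + 14 y\right) = 48 + 14 y + V y^{2}$)
$\sqrt{A{\left(-223,-79 \right)} + h{\left(175,t{\left(4,0 \right)} \right)}} = \sqrt{\left(-95 - 223\right) + \left(48 + 14 \cdot 12 + 175 \cdot 12^{2}\right)} = \sqrt{-318 + \left(48 + 168 + 175 \cdot 144\right)} = \sqrt{-318 + \left(48 + 168 + 25200\right)} = \sqrt{-318 + 25416} = \sqrt{25098}$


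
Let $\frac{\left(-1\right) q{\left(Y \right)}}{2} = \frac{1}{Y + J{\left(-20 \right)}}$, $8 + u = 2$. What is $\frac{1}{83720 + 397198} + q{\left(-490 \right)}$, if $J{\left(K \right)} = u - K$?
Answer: $\frac{120289}{28614621} \approx 0.0042038$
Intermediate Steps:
$u = -6$ ($u = -8 + 2 = -6$)
$J{\left(K \right)} = -6 - K$
$q{\left(Y \right)} = - \frac{2}{14 + Y}$ ($q{\left(Y \right)} = - \frac{2}{Y - -14} = - \frac{2}{Y + \left(-6 + 20\right)} = - \frac{2}{Y + 14} = - \frac{2}{14 + Y}$)
$\frac{1}{83720 + 397198} + q{\left(-490 \right)} = \frac{1}{83720 + 397198} - \frac{2}{14 - 490} = \frac{1}{480918} - \frac{2}{-476} = \frac{1}{480918} - - \frac{1}{238} = \frac{1}{480918} + \frac{1}{238} = \frac{120289}{28614621}$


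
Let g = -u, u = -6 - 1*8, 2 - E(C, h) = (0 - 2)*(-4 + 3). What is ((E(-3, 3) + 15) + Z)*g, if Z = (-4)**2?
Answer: 434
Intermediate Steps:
E(C, h) = 0 (E(C, h) = 2 - (0 - 2)*(-4 + 3) = 2 - (-2)*(-1) = 2 - 1*2 = 2 - 2 = 0)
Z = 16
u = -14 (u = -6 - 8 = -14)
g = 14 (g = -1*(-14) = 14)
((E(-3, 3) + 15) + Z)*g = ((0 + 15) + 16)*14 = (15 + 16)*14 = 31*14 = 434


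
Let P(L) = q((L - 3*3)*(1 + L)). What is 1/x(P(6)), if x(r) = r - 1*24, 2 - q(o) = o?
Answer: -1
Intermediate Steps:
q(o) = 2 - o
P(L) = 2 - (1 + L)*(-9 + L) (P(L) = 2 - (L - 3*3)*(1 + L) = 2 - (L - 9)*(1 + L) = 2 - (-9 + L)*(1 + L) = 2 - (1 + L)*(-9 + L))
x(r) = -24 + r (x(r) = r - 24 = -24 + r)
1/x(P(6)) = 1/(-24 + (11 - 1*6² + 8*6)) = 1/(-24 + (11 - 1*36 + 48)) = 1/(-24 + (11 - 36 + 48)) = 1/(-24 + 23) = 1/(-1) = -1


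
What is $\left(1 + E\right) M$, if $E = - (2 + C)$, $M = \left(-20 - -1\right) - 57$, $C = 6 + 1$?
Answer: $608$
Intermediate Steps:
$C = 7$
$M = -76$ ($M = \left(-20 + 1\right) - 57 = -19 - 57 = -76$)
$E = -9$ ($E = - (2 + 7) = \left(-1\right) 9 = -9$)
$\left(1 + E\right) M = \left(1 - 9\right) \left(-76\right) = \left(-8\right) \left(-76\right) = 608$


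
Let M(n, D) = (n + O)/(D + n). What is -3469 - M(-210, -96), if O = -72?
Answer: -176966/51 ≈ -3469.9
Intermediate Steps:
M(n, D) = (-72 + n)/(D + n) (M(n, D) = (n - 72)/(D + n) = (-72 + n)/(D + n))
-3469 - M(-210, -96) = -3469 - (-72 - 210)/(-96 - 210) = -3469 - (-282)/(-306) = -3469 - (-1)*(-282)/306 = -3469 - 1*47/51 = -3469 - 47/51 = -176966/51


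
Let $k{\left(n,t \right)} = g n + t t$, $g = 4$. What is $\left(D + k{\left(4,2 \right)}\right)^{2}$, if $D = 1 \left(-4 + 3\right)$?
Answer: $361$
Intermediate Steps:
$D = -1$ ($D = 1 \left(-1\right) = -1$)
$k{\left(n,t \right)} = t^{2} + 4 n$ ($k{\left(n,t \right)} = 4 n + t t = 4 n + t^{2} = t^{2} + 4 n$)
$\left(D + k{\left(4,2 \right)}\right)^{2} = \left(-1 + \left(2^{2} + 4 \cdot 4\right)\right)^{2} = \left(-1 + \left(4 + 16\right)\right)^{2} = \left(-1 + 20\right)^{2} = 19^{2} = 361$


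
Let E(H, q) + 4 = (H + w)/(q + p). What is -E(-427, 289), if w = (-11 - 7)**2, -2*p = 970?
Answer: 681/196 ≈ 3.4745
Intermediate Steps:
p = -485 (p = -1/2*970 = -485)
w = 324 (w = (-18)**2 = 324)
E(H, q) = -4 + (324 + H)/(-485 + q) (E(H, q) = -4 + (H + 324)/(q - 485) = -4 + (324 + H)/(-485 + q))
-E(-427, 289) = -(2264 - 427 - 4*289)/(-485 + 289) = -(2264 - 427 - 1156)/(-196) = -(-1)*681/196 = -1*(-681/196) = 681/196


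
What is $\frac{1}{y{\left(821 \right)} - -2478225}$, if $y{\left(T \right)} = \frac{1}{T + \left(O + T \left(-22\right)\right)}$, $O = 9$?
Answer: $\frac{17232}{42704773199} \approx 4.0351 \cdot 10^{-7}$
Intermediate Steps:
$y{\left(T \right)} = \frac{1}{9 - 21 T}$ ($y{\left(T \right)} = \frac{1}{T + \left(9 + T \left(-22\right)\right)} = \frac{1}{T - \left(-9 + 22 T\right)} = \frac{1}{9 - 21 T}$)
$\frac{1}{y{\left(821 \right)} - -2478225} = \frac{1}{- \frac{1}{-9 + 21 \cdot 821} - -2478225} = \frac{1}{- \frac{1}{-9 + 17241} + \left(-624721 + 3102946\right)} = \frac{1}{- \frac{1}{17232} + 2478225} = \frac{1}{\frac{42704773199}{17232}} = \frac{17232}{42704773199}$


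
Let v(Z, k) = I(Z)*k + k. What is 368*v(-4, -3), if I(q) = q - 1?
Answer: 4416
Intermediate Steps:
I(q) = -1 + q
v(Z, k) = k + k*(-1 + Z) (v(Z, k) = (-1 + Z)*k + k = k*(-1 + Z) + k = k + k*(-1 + Z))
368*v(-4, -3) = 368*(-4*(-3)) = 368*12 = 4416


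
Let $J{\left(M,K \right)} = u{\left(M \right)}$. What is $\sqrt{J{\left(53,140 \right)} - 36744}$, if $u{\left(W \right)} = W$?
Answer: $i \sqrt{36691} \approx 191.55 i$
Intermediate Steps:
$J{\left(M,K \right)} = M$
$\sqrt{J{\left(53,140 \right)} - 36744} = \sqrt{53 - 36744} = \sqrt{-36691} = i \sqrt{36691}$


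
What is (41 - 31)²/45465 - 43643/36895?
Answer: -396107899/335486235 ≈ -1.1807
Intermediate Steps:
(41 - 31)²/45465 - 43643/36895 = 10²*(1/45465) - 43643*1/36895 = 100*(1/45465) - 43643/36895 = 20/9093 - 43643/36895 = -396107899/335486235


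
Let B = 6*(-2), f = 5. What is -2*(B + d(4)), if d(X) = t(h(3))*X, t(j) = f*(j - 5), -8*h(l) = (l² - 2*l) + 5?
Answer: 264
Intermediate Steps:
h(l) = -5/8 - l²/8 + l/4 (h(l) = -((l² - 2*l) + 5)/8 = -(5 + l² - 2*l)/8 = -5/8 - l²/8 + l/4)
t(j) = -25 + 5*j (t(j) = 5*(j - 5) = 5*(-5 + j) = -25 + 5*j)
B = -12
d(X) = -30*X (d(X) = (-25 + 5*(-5/8 - ⅛*3² + (¼)*3))*X = (-25 + 5*(-5/8 - ⅛*9 + ¾))*X = (-25 + 5*(-5/8 - 9/8 + ¾))*X = (-25 + 5*(-1))*X = (-25 - 5)*X = -30*X)
-2*(B + d(4)) = -2*(-12 - 30*4) = -2*(-12 - 120) = -2*(-132) = 264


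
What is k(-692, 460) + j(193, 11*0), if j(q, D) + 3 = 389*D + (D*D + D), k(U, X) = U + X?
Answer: -235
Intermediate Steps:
j(q, D) = -3 + D² + 390*D (j(q, D) = -3 + (389*D + (D*D + D)) = -3 + (389*D + (D² + D)) = -3 + (389*D + (D + D²)) = -3 + (D² + 390*D) = -3 + D² + 390*D)
k(-692, 460) + j(193, 11*0) = (-692 + 460) + (-3 + (11*0)² + 390*(11*0)) = -232 + (-3 + 0² + 390*0) = -232 + (-3 + 0 + 0) = -232 - 3 = -235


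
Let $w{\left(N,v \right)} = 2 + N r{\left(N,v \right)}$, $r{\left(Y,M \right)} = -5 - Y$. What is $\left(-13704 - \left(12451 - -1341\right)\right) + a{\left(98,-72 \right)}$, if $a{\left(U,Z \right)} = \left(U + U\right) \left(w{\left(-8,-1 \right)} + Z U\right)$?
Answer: $-1414784$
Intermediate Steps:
$w{\left(N,v \right)} = 2 + N \left(-5 - N\right)$
$a{\left(U,Z \right)} = 2 U \left(-22 + U Z\right)$ ($a{\left(U,Z \right)} = \left(U + U\right) \left(\left(2 - - 8 \left(5 - 8\right)\right) + Z U\right) = 2 U \left(\left(2 - \left(-8\right) \left(-3\right)\right) + U Z\right) = 2 U \left(\left(2 - 24\right) + U Z\right) = 2 U \left(-22 + U Z\right)$)
$\left(-13704 - \left(12451 - -1341\right)\right) + a{\left(98,-72 \right)} = \left(-13704 - \left(12451 - -1341\right)\right) + 2 \cdot 98 \left(-22 + 98 \left(-72\right)\right) = \left(-13704 - \left(12451 + 1341\right)\right) + 2 \cdot 98 \left(-22 - 7056\right) = \left(-13704 - 13792\right) + 2 \cdot 98 \left(-7078\right) = \left(-13704 - 13792\right) - 1387288 = -27496 - 1387288 = -1414784$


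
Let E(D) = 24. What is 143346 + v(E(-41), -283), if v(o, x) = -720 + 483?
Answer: 143109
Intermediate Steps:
v(o, x) = -237
143346 + v(E(-41), -283) = 143346 - 237 = 143109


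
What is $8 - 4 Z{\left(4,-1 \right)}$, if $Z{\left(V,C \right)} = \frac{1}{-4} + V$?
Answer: $-7$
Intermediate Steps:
$Z{\left(V,C \right)} = - \frac{1}{4} + V$
$8 - 4 Z{\left(4,-1 \right)} = 8 - 4 \left(- \frac{1}{4} + 4\right) = 8 - 15 = -7$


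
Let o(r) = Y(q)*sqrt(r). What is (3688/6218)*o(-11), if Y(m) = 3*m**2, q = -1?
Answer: 5532*I*sqrt(11)/3109 ≈ 5.9014*I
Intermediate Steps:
o(r) = 3*sqrt(r) (o(r) = (3*(-1)**2)*sqrt(r) = (3*1)*sqrt(r) = 3*sqrt(r))
(3688/6218)*o(-11) = (3688/6218)*(3*sqrt(-11)) = (3688*(1/6218))*(3*(I*sqrt(11))) = 1844*(3*I*sqrt(11))/3109 = 5532*I*sqrt(11)/3109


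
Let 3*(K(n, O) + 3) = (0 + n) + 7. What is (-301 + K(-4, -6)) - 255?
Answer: -558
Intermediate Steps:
K(n, O) = -⅔ + n/3 (K(n, O) = -3 + ((0 + n) + 7)/3 = -3 + (n + 7)/3 = -3 + (7 + n)/3 = -3 + (7/3 + n/3) = -⅔ + n/3)
(-301 + K(-4, -6)) - 255 = (-301 + (-⅔ + (⅓)*(-4))) - 255 = (-301 + (-⅔ - 4/3)) - 255 = (-301 - 2) - 255 = -303 - 255 = -558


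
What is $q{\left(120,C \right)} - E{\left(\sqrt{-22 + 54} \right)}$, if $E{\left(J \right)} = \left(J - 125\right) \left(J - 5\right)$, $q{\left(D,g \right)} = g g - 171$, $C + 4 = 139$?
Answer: $17397 + 520 \sqrt{2} \approx 18132.0$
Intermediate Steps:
$C = 135$ ($C = -4 + 139 = 135$)
$q{\left(D,g \right)} = -171 + g^{2}$ ($q{\left(D,g \right)} = g^{2} - 171 = -171 + g^{2}$)
$E{\left(J \right)} = \left(-125 + J\right) \left(-5 + J\right)$
$q{\left(120,C \right)} - E{\left(\sqrt{-22 + 54} \right)} = \left(-171 + 135^{2}\right) - \left(625 + \left(\sqrt{-22 + 54}\right)^{2} - 130 \sqrt{-22 + 54}\right) = \left(-171 + 18225\right) - \left(625 + \left(\sqrt{32}\right)^{2} - 130 \sqrt{32}\right) = 18054 - \left(625 + \left(4 \sqrt{2}\right)^{2} - 130 \cdot 4 \sqrt{2}\right) = 18054 - \left(625 + 32 - 520 \sqrt{2}\right) = 18054 - \left(657 - 520 \sqrt{2}\right) = 17397 + 520 \sqrt{2}$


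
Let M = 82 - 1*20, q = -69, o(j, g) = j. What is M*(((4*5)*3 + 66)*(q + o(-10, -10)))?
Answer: -617148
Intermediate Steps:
M = 62 (M = 82 - 20 = 62)
M*(((4*5)*3 + 66)*(q + o(-10, -10))) = 62*(((4*5)*3 + 66)*(-69 - 10)) = 62*((20*3 + 66)*(-79)) = 62*((60 + 66)*(-79)) = 62*(126*(-79)) = 62*(-9954) = -617148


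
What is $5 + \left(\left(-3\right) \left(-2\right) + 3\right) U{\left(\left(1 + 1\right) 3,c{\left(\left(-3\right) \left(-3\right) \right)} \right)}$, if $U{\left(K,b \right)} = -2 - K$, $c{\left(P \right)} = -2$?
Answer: $-67$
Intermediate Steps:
$5 + \left(\left(-3\right) \left(-2\right) + 3\right) U{\left(\left(1 + 1\right) 3,c{\left(\left(-3\right) \left(-3\right) \right)} \right)} = 5 + \left(\left(-3\right) \left(-2\right) + 3\right) \left(-2 - \left(1 + 1\right) 3\right) = 5 + \left(6 + 3\right) \left(-2 - 2 \cdot 3\right) = 5 + 9 \left(-2 - 6\right) = 5 + 9 \left(-8\right) = 5 - 72 = -67$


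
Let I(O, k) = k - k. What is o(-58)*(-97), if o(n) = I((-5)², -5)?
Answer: 0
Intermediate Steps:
I(O, k) = 0
o(n) = 0
o(-58)*(-97) = 0*(-97) = 0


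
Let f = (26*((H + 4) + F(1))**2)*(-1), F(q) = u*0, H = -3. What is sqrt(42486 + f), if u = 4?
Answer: 2*sqrt(10615) ≈ 206.06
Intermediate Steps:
F(q) = 0 (F(q) = 4*0 = 0)
f = -26 (f = (26*((-3 + 4) + 0)**2)*(-1) = (26*(1 + 0)**2)*(-1) = (26*1**2)*(-1) = (26*1)*(-1) = 26*(-1) = -26)
sqrt(42486 + f) = sqrt(42486 - 26) = sqrt(42460) = 2*sqrt(10615)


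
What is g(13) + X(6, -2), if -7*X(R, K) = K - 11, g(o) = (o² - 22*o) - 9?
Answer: -869/7 ≈ -124.14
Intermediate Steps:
g(o) = -9 + o² - 22*o
X(R, K) = 11/7 - K/7 (X(R, K) = -(K - 11)/7 = -(-11 + K)/7 = 11/7 - K/7)
g(13) + X(6, -2) = (-9 + 13² - 22*13) + (11/7 - ⅐*(-2)) = (-9 + 169 - 286) + (11/7 + 2/7) = -126 + 13/7 = -869/7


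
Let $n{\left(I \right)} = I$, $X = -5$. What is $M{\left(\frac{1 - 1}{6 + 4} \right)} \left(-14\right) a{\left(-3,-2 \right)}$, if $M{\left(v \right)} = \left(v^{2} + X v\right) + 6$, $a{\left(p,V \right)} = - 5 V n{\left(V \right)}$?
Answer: $1680$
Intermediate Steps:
$a{\left(p,V \right)} = - 5 V^{2}$ ($a{\left(p,V \right)} = - 5 V V = - 5 V^{2}$)
$M{\left(v \right)} = 6 + v^{2} - 5 v$ ($M{\left(v \right)} = \left(v^{2} - 5 v\right) + 6 = 6 + v^{2} - 5 v$)
$M{\left(\frac{1 - 1}{6 + 4} \right)} \left(-14\right) a{\left(-3,-2 \right)} = \left(6 + \left(\frac{1 - 1}{6 + 4}\right)^{2} - 5 \frac{1 - 1}{6 + 4}\right) \left(-14\right) \left(- 5 \left(-2\right)^{2}\right) = \left(6 + \left(\frac{0}{10}\right)^{2} - 5 \cdot \frac{0}{10}\right) \left(-14\right) \left(\left(-5\right) 4\right) = \left(6 + \left(0 \cdot \frac{1}{10}\right)^{2} - 5 \cdot 0 \cdot \frac{1}{10}\right) \left(-14\right) \left(-20\right) = \left(6 + 0^{2} - 0\right) \left(-14\right) \left(-20\right) = \left(6 + 0 + 0\right) \left(-14\right) \left(-20\right) = 6 \left(-14\right) \left(-20\right) = \left(-84\right) \left(-20\right) = 1680$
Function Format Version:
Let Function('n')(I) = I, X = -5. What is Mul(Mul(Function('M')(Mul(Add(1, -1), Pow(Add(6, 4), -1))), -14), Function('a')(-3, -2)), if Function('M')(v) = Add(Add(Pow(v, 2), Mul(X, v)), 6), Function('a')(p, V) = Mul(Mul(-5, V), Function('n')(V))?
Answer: 1680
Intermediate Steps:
Function('a')(p, V) = Mul(-5, Pow(V, 2)) (Function('a')(p, V) = Mul(Mul(-5, V), V) = Mul(-5, Pow(V, 2)))
Function('M')(v) = Add(6, Pow(v, 2), Mul(-5, v)) (Function('M')(v) = Add(Add(Pow(v, 2), Mul(-5, v)), 6) = Add(6, Pow(v, 2), Mul(-5, v)))
Mul(Mul(Function('M')(Mul(Add(1, -1), Pow(Add(6, 4), -1))), -14), Function('a')(-3, -2)) = Mul(Mul(Add(6, Pow(Mul(Add(1, -1), Pow(Add(6, 4), -1)), 2), Mul(-5, Mul(Add(1, -1), Pow(Add(6, 4), -1)))), -14), Mul(-5, Pow(-2, 2))) = Mul(Mul(Add(6, Pow(Mul(0, Pow(10, -1)), 2), Mul(-5, Mul(0, Pow(10, -1)))), -14), Mul(-5, 4)) = Mul(Mul(Add(6, Pow(Mul(0, Rational(1, 10)), 2), Mul(-5, Mul(0, Rational(1, 10)))), -14), -20) = Mul(Mul(Add(6, Pow(0, 2), Mul(-5, 0)), -14), -20) = Mul(Mul(Add(6, 0, 0), -14), -20) = Mul(Mul(6, -14), -20) = Mul(-84, -20) = 1680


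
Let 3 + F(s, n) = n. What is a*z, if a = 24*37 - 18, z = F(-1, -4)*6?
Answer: -36540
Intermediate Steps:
F(s, n) = -3 + n
z = -42 (z = (-3 - 4)*6 = -7*6 = -42)
a = 870 (a = 888 - 18 = 870)
a*z = 870*(-42) = -36540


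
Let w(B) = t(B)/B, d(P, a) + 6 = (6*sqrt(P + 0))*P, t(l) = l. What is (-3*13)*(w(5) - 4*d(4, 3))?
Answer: 6513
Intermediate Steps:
d(P, a) = -6 + 6*P**(3/2) (d(P, a) = -6 + (6*sqrt(P + 0))*P = -6 + (6*sqrt(P))*P = -6 + 6*P**(3/2))
w(B) = 1 (w(B) = B/B = 1)
(-3*13)*(w(5) - 4*d(4, 3)) = (-3*13)*(1 - 4*(-6 + 6*4**(3/2))) = -39*(1 - 4*(-6 + 6*8)) = -39*(1 - 4*(-6 + 48)) = -39*(1 - 4*42) = -39*(1 - 168) = -39*(-167) = 6513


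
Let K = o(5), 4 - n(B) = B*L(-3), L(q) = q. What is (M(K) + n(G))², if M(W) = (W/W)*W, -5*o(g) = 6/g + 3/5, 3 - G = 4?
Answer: 256/625 ≈ 0.40960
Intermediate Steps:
G = -1 (G = 3 - 1*4 = 3 - 4 = -1)
o(g) = -3/25 - 6/(5*g) (o(g) = -(6/g + 3/5)/5 = -(6/g + 3*(⅕))/5 = -(6/g + ⅗)/5 = -(⅗ + 6/g)/5 = -3/25 - 6/(5*g))
n(B) = 4 + 3*B (n(B) = 4 - B*(-3) = 4 - (-3)*B = 4 + 3*B)
K = -9/25 (K = (3/25)*(-10 - 1*5)/5 = (3/25)*(⅕)*(-10 - 5) = (3/25)*(⅕)*(-15) = -9/25 ≈ -0.36000)
M(W) = W (M(W) = 1*W = W)
(M(K) + n(G))² = (-9/25 + (4 + 3*(-1)))² = (-9/25 + (4 - 3))² = (-9/25 + 1)² = (16/25)² = 256/625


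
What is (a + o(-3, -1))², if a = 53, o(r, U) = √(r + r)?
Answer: (53 + I*√6)² ≈ 2803.0 + 259.65*I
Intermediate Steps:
o(r, U) = √2*√r (o(r, U) = √(2*r) = √2*√r)
(a + o(-3, -1))² = (53 + √2*√(-3))² = (53 + √2*(I*√3))² = (53 + I*√6)²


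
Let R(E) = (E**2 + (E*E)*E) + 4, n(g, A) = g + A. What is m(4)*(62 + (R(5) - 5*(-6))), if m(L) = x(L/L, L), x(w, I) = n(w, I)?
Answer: 1230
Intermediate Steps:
n(g, A) = A + g
x(w, I) = I + w
R(E) = 4 + E**2 + E**3 (R(E) = (E**2 + E**2*E) + 4 = (E**2 + E**3) + 4 = 4 + E**2 + E**3)
m(L) = 1 + L (m(L) = L + L/L = L + 1 = 1 + L)
m(4)*(62 + (R(5) - 5*(-6))) = (1 + 4)*(62 + ((4 + 5**2 + 5**3) - 5*(-6))) = 5*(62 + ((4 + 25 + 125) + 30)) = 5*(62 + (154 + 30)) = 5*(62 + 184) = 5*246 = 1230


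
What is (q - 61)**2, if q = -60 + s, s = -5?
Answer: 15876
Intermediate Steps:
q = -65 (q = -60 - 5 = -65)
(q - 61)**2 = (-65 - 61)**2 = (-126)**2 = 15876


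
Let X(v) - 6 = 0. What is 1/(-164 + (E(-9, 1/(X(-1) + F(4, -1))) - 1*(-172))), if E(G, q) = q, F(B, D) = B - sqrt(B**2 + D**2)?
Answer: 674/5473 - sqrt(17)/5473 ≈ 0.12240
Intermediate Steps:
X(v) = 6 (X(v) = 6 + 0 = 6)
1/(-164 + (E(-9, 1/(X(-1) + F(4, -1))) - 1*(-172))) = 1/(-164 + (1/(6 + (4 - sqrt(4**2 + (-1)**2))) - 1*(-172))) = 1/(-164 + (1/(6 + (4 - sqrt(16 + 1))) + 172)) = 1/(-164 + (1/(6 + (4 - sqrt(17))) + 172)) = 1/(-164 + (1/(10 - sqrt(17)) + 172)) = 1/(-164 + (172 + 1/(10 - sqrt(17)))) = 1/(8 + 1/(10 - sqrt(17)))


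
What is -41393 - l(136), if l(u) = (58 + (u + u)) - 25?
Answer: -41698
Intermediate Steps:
l(u) = 33 + 2*u (l(u) = (58 + 2*u) - 25 = 33 + 2*u)
-41393 - l(136) = -41393 - (33 + 2*136) = -41393 - (33 + 272) = -41393 - 1*305 = -41393 - 305 = -41698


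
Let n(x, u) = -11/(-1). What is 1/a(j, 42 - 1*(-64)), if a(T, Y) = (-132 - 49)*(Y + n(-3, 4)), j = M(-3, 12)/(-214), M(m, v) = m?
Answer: -1/21177 ≈ -4.7221e-5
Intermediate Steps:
n(x, u) = 11 (n(x, u) = -11*(-1) = 11)
j = 3/214 (j = -3/(-214) = -3*(-1/214) = 3/214 ≈ 0.014019)
a(T, Y) = -1991 - 181*Y (a(T, Y) = (-132 - 49)*(Y + 11) = -181*(11 + Y) = -1991 - 181*Y)
1/a(j, 42 - 1*(-64)) = 1/(-1991 - 181*(42 - 1*(-64))) = 1/(-1991 - 181*(42 + 64)) = 1/(-1991 - 181*106) = 1/(-1991 - 19186) = 1/(-21177) = -1/21177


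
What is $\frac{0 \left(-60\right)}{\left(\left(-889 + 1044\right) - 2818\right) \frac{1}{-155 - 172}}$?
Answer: $0$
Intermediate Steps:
$\frac{0 \left(-60\right)}{\left(\left(-889 + 1044\right) - 2818\right) \frac{1}{-155 - 172}} = \frac{0}{\left(155 - 2818\right) \frac{1}{-327}} = \frac{0}{\left(-2663\right) \left(- \frac{1}{327}\right)} = \frac{0}{\frac{2663}{327}} = 0 \cdot \frac{327}{2663} = 0$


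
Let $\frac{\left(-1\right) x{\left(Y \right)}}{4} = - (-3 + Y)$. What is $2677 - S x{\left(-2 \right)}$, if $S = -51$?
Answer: $1657$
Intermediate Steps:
$x{\left(Y \right)} = -12 + 4 Y$ ($x{\left(Y \right)} = - 4 \left(- (-3 + Y)\right) = - 4 \left(3 - Y\right) = -12 + 4 Y$)
$2677 - S x{\left(-2 \right)} = 2677 - - 51 \left(-12 + 4 \left(-2\right)\right) = 2677 - - 51 \left(-12 - 8\right) = 2677 - \left(-51\right) \left(-20\right) = 2677 - 1020 = 1657$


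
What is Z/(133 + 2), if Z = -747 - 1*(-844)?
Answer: 97/135 ≈ 0.71852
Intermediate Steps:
Z = 97 (Z = -747 + 844 = 97)
Z/(133 + 2) = 97/(133 + 2) = 97/135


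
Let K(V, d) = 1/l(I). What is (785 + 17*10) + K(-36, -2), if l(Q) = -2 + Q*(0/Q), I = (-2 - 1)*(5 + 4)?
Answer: 1909/2 ≈ 954.50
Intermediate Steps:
I = -27 (I = -3*9 = -27)
l(Q) = -2 (l(Q) = -2 + Q*0 = -2 + 0 = -2)
K(V, d) = -½ (K(V, d) = 1/(-2) = -½)
(785 + 17*10) + K(-36, -2) = (785 + 17*10) - ½ = (785 + 170) - ½ = 955 - ½ = 1909/2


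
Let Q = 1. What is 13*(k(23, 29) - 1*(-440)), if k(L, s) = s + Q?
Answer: 6110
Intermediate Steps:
k(L, s) = 1 + s (k(L, s) = s + 1 = 1 + s)
13*(k(23, 29) - 1*(-440)) = 13*((1 + 29) - 1*(-440)) = 13*(30 + 440) = 13*470 = 6110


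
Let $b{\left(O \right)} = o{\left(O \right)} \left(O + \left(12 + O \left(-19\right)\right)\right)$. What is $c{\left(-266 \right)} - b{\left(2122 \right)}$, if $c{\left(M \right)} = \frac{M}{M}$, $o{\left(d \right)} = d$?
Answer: $81026449$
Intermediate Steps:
$b{\left(O \right)} = O \left(12 - 18 O\right)$ ($b{\left(O \right)} = O \left(O + \left(12 + O \left(-19\right)\right)\right) = O \left(O - \left(-12 + 19 O\right)\right) = O \left(12 - 18 O\right)$)
$c{\left(M \right)} = 1$
$c{\left(-266 \right)} - b{\left(2122 \right)} = 1 - 6 \cdot 2122 \left(2 - 6366\right) = 1 - 6 \cdot 2122 \left(-6364\right) = 1 - -81026448 = 1 + 81026448 = 81026449$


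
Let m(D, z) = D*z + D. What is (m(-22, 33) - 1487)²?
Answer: 4995225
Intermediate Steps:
m(D, z) = D + D*z
(m(-22, 33) - 1487)² = (-22*(1 + 33) - 1487)² = (-22*34 - 1487)² = (-748 - 1487)² = (-2235)² = 4995225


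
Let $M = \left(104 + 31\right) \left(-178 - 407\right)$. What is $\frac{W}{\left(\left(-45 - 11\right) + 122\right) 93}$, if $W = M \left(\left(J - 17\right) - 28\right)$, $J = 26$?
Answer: $\frac{166725}{682} \approx 244.46$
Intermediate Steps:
$M = -78975$ ($M = 135 \left(-585\right) = -78975$)
$W = 1500525$ ($W = - 78975 \left(\left(26 - 17\right) - 28\right) = - 78975 \left(9 - 28\right) = \left(-78975\right) \left(-19\right) = 1500525$)
$\frac{W}{\left(\left(-45 - 11\right) + 122\right) 93} = \frac{1500525}{\left(\left(-45 - 11\right) + 122\right) 93} = \frac{1500525}{\left(-56 + 122\right) 93} = \frac{1500525}{66 \cdot 93} = \frac{1500525}{6138} = 1500525 \cdot \frac{1}{6138} = \frac{166725}{682}$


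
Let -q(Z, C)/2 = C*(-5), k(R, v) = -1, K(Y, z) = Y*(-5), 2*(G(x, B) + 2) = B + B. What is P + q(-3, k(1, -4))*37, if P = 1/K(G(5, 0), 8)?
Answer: -3699/10 ≈ -369.90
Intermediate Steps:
G(x, B) = -2 + B (G(x, B) = -2 + (B + B)/2 = -2 + (2*B)/2 = -2 + B)
K(Y, z) = -5*Y
P = 1/10 (P = 1/(-5*(-2 + 0)) = 1/(-5*(-2)) = 1/10 ≈ 0.10000)
q(Z, C) = 10*C (q(Z, C) = -2*C*(-5) = -(-10)*C = 10*C)
P + q(-3, k(1, -4))*37 = 1/10 + (10*(-1))*37 = 1/10 - 10*37 = 1/10 - 370 = -3699/10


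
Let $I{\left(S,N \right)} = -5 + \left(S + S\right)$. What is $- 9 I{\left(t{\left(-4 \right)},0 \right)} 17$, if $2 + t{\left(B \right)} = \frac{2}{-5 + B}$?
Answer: $1445$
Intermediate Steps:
$t{\left(B \right)} = -2 + \frac{2}{-5 + B}$
$I{\left(S,N \right)} = -5 + 2 S$
$- 9 I{\left(t{\left(-4 \right)},0 \right)} 17 = - 9 \left(-5 + 2 \frac{2 \left(6 - -4\right)}{-5 - 4}\right) 17 = - 9 \left(-5 + 2 \frac{2 \left(6 + 4\right)}{-9}\right) 17 = - 9 \left(-5 + 2 \cdot 2 \left(- \frac{1}{9}\right) 10\right) 17 = - 9 \left(-5 + 2 \left(- \frac{20}{9}\right)\right) 17 = - 9 \left(-5 - \frac{40}{9}\right) 17 = \left(-9\right) \left(- \frac{85}{9}\right) 17 = 85 \cdot 17 = 1445$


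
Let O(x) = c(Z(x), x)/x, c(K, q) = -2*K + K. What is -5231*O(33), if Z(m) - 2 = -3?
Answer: -5231/33 ≈ -158.52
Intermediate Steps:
Z(m) = -1 (Z(m) = 2 - 3 = -1)
c(K, q) = -K
O(x) = 1/x (O(x) = (-1*(-1))/x = 1/x)
-5231*O(33) = -5231/33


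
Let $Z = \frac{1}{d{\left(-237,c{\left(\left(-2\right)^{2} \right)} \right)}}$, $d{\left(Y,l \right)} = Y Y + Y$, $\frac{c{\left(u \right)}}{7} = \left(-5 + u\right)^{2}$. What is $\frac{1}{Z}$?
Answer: $55932$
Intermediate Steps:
$c{\left(u \right)} = 7 \left(-5 + u\right)^{2}$
$d{\left(Y,l \right)} = Y + Y^{2}$ ($d{\left(Y,l \right)} = Y^{2} + Y = Y + Y^{2}$)
$Z = \frac{1}{55932}$ ($Z = \frac{1}{\left(-237\right) \left(1 - 237\right)} = \frac{1}{\left(-237\right) \left(-236\right)} = \frac{1}{55932} \approx 1.7879 \cdot 10^{-5}$)
$\frac{1}{Z} = \frac{1}{\frac{1}{55932}} = 55932$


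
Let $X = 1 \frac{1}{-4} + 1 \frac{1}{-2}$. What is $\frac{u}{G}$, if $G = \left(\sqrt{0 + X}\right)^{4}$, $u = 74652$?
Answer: $\frac{398144}{3} \approx 1.3271 \cdot 10^{5}$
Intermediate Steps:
$X = - \frac{3}{4}$ ($X = 1 \left(- \frac{1}{4}\right) + 1 \left(- \frac{1}{2}\right) = - \frac{1}{4} - \frac{1}{2} = - \frac{3}{4} \approx -0.75$)
$G = \frac{9}{16}$ ($G = \left(\sqrt{0 - \frac{3}{4}}\right)^{4} = \left(\sqrt{- \frac{3}{4}}\right)^{4} = \left(\frac{i \sqrt{3}}{2}\right)^{4} = \frac{9}{16} \approx 0.5625$)
$\frac{u}{G} = \frac{74652}{\frac{9}{16}} = 74652 \cdot \frac{16}{9} = \frac{398144}{3}$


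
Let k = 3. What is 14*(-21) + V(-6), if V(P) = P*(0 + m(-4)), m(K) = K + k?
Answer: -288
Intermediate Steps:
m(K) = 3 + K (m(K) = K + 3 = 3 + K)
V(P) = -P (V(P) = P*(0 + (3 - 4)) = P*(0 - 1) = P*(-1) = -P)
14*(-21) + V(-6) = 14*(-21) - 1*(-6) = -294 + 6 = -288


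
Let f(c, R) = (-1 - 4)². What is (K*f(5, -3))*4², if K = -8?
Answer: -3200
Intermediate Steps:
f(c, R) = 25 (f(c, R) = (-5)² = 25)
(K*f(5, -3))*4² = -8*25*4² = -200*16 = -3200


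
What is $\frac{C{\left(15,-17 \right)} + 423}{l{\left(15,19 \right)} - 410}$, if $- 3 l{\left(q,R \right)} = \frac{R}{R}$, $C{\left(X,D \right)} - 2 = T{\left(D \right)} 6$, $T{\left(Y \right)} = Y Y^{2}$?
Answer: $\frac{87159}{1231} \approx 70.803$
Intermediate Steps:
$T{\left(Y \right)} = Y^{3}$
$C{\left(X,D \right)} = 2 + 6 D^{3}$ ($C{\left(X,D \right)} = 2 + D^{3} \cdot 6 = 2 + 6 D^{3}$)
$l{\left(q,R \right)} = - \frac{1}{3}$ ($l{\left(q,R \right)} = - \frac{R \frac{1}{R}}{3} = \left(- \frac{1}{3}\right) 1 = - \frac{1}{3}$)
$\frac{C{\left(15,-17 \right)} + 423}{l{\left(15,19 \right)} - 410} = \frac{\left(2 + 6 \left(-17\right)^{3}\right) + 423}{- \frac{1}{3} - 410} = \frac{\left(2 + 6 \left(-4913\right)\right) + 423}{- \frac{1231}{3}} = \left(\left(2 - 29478\right) + 423\right) \left(- \frac{3}{1231}\right) = \left(-29476 + 423\right) \left(- \frac{3}{1231}\right) = \left(-29053\right) \left(- \frac{3}{1231}\right) = \frac{87159}{1231}$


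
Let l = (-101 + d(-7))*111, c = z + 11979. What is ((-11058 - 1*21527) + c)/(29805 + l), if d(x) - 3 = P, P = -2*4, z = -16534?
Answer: -12380/6013 ≈ -2.0589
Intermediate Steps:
P = -8
d(x) = -5 (d(x) = 3 - 8 = -5)
c = -4555 (c = -16534 + 11979 = -4555)
l = -11766 (l = (-101 - 5)*111 = -106*111 = -11766)
((-11058 - 1*21527) + c)/(29805 + l) = ((-11058 - 1*21527) - 4555)/(29805 - 11766) = ((-11058 - 21527) - 4555)/18039 = (-32585 - 4555)*(1/18039) = -37140*1/18039 = -12380/6013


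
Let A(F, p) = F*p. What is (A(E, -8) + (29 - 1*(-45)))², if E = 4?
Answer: 1764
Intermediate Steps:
(A(E, -8) + (29 - 1*(-45)))² = (4*(-8) + (29 - 1*(-45)))² = (-32 + (29 + 45))² = (-32 + 74)² = 42² = 1764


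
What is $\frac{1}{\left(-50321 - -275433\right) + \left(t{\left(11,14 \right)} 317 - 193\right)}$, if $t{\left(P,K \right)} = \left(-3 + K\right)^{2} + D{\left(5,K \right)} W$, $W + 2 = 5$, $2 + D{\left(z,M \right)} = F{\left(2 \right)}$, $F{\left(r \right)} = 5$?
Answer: $\frac{1}{266129} \approx 3.7576 \cdot 10^{-6}$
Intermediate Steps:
$D{\left(z,M \right)} = 3$ ($D{\left(z,M \right)} = -2 + 5 = 3$)
$W = 3$ ($W = -2 + 5 = 3$)
$t{\left(P,K \right)} = 9 + \left(-3 + K\right)^{2}$ ($t{\left(P,K \right)} = \left(-3 + K\right)^{2} + 3 \cdot 3 = \left(-3 + K\right)^{2} + 9 = 9 + \left(-3 + K\right)^{2}$)
$\frac{1}{\left(-50321 - -275433\right) + \left(t{\left(11,14 \right)} 317 - 193\right)} = \frac{1}{\left(-50321 - -275433\right) - \left(193 - \left(9 + \left(-3 + 14\right)^{2}\right) 317\right)} = \frac{1}{\left(-50321 + 275433\right) - \left(193 - \left(9 + 11^{2}\right) 317\right)} = \frac{1}{225112 - \left(193 - \left(9 + 121\right) 317\right)} = \frac{1}{225112 + \left(130 \cdot 317 - 193\right)} = \frac{1}{225112 + \left(41210 - 193\right)} = \frac{1}{225112 + 41017} = \frac{1}{266129}$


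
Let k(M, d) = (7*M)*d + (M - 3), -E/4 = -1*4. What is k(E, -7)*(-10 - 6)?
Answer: 12336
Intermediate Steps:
E = 16 (E = -(-4)*4 = -4*(-4) = 16)
k(M, d) = -3 + M + 7*M*d (k(M, d) = 7*M*d + (-3 + M) = -3 + M + 7*M*d)
k(E, -7)*(-10 - 6) = (-3 + 16 + 7*16*(-7))*(-10 - 6) = (-3 + 16 - 784)*(-16) = -771*(-16) = 12336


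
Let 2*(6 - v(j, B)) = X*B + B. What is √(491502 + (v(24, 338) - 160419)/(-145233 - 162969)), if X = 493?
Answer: √46687099530271206/308202 ≈ 701.07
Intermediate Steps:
v(j, B) = 6 - 247*B (v(j, B) = 6 - (493*B + B)/2 = 6 - 247*B)
√(491502 + (v(24, 338) - 160419)/(-145233 - 162969)) = √(491502 + ((6 - 247*338) - 160419)/(-145233 - 162969)) = √(491502 + ((6 - 83486) - 160419)/(-308202)) = √(491502 + (-83480 - 160419)*(-1/308202)) = √(491502 - 243899*(-1/308202)) = √(491502 + 243899/308202) = √(151482143303/308202) = √46687099530271206/308202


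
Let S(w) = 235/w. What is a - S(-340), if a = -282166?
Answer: -19187241/68 ≈ -2.8217e+5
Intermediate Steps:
a - S(-340) = -282166 - 235/(-340) = -282166 - 235*(-1)/340 = -282166 - 1*(-47/68) = -282166 + 47/68 = -19187241/68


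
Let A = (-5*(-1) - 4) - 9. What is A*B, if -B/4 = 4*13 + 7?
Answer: 1888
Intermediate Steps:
B = -236 (B = -4*(4*13 + 7) = -4*(52 + 7) = -4*59 = -236)
A = -8 (A = (5 - 4) - 9 = 1 - 9 = -8)
A*B = -8*(-236) = 1888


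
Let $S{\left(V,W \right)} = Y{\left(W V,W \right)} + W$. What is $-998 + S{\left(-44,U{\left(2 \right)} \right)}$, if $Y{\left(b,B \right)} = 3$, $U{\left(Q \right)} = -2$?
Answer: $-997$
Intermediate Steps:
$S{\left(V,W \right)} = 3 + W$
$-998 + S{\left(-44,U{\left(2 \right)} \right)} = -998 + \left(3 - 2\right) = -998 + 1 = -997$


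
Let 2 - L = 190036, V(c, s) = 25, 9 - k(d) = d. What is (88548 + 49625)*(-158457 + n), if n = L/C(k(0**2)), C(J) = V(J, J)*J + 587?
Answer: -1271755326101/58 ≈ -2.1927e+10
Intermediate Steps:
k(d) = 9 - d
C(J) = 587 + 25*J (C(J) = 25*J + 587 = 587 + 25*J)
L = -190034 (L = 2 - 1*190036 = 2 - 190036 = -190034)
n = -95017/406 (n = -190034/(587 + 25*(9 - 1*0**2)) = -190034/(587 + 25*(9 - 1*0)) = -190034/(587 + 25*(9 + 0)) = -190034/(587 + 25*9) = -190034/(587 + 225) = -190034/812 = -190034*1/812 = -95017/406 ≈ -234.03)
(88548 + 49625)*(-158457 + n) = (88548 + 49625)*(-158457 - 95017/406) = 138173*(-64428559/406) = -1271755326101/58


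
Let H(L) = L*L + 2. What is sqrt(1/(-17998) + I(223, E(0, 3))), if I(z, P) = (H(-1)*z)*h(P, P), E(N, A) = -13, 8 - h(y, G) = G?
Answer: sqrt(4550864510198)/17998 ≈ 118.53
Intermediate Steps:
H(L) = 2 + L**2 (H(L) = L**2 + 2 = 2 + L**2)
h(y, G) = 8 - G
I(z, P) = 3*z*(8 - P) (I(z, P) = ((2 + (-1)**2)*z)*(8 - P) = ((2 + 1)*z)*(8 - P) = (3*z)*(8 - P) = 3*z*(8 - P))
sqrt(1/(-17998) + I(223, E(0, 3))) = sqrt(1/(-17998) + 3*223*(8 - 1*(-13))) = sqrt(-1/17998 + 3*223*(8 + 13)) = sqrt(-1/17998 + 3*223*21) = sqrt(-1/17998 + 14049) = sqrt(252853901/17998) = sqrt(4550864510198)/17998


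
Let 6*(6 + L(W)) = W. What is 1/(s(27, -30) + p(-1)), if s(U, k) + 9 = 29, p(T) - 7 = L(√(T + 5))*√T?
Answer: 243/6850 + 51*I/6850 ≈ 0.035474 + 0.0074453*I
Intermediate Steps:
L(W) = -6 + W/6
p(T) = 7 + √T*(-6 + √(5 + T)/6) (p(T) = 7 + (-6 + √(T + 5)/6)*√T = 7 + (-6 + √(5 + T)/6)*√T = 7 + √T*(-6 + √(5 + T)/6))
s(U, k) = 20 (s(U, k) = -9 + 29 = 20)
1/(s(27, -30) + p(-1)) = 1/(20 + (7 + √(-1)*(-36 + √(5 - 1))/6)) = 1/(20 + (7 + I*(-36 + √4)/6)) = 1/(20 + (7 + I*(-36 + 2)/6)) = 1/(20 + (7 + (⅙)*I*(-34))) = 1/(20 + (7 - 17*I/3)) = 1/(27 - 17*I/3) = 9*(27 + 17*I/3)/6850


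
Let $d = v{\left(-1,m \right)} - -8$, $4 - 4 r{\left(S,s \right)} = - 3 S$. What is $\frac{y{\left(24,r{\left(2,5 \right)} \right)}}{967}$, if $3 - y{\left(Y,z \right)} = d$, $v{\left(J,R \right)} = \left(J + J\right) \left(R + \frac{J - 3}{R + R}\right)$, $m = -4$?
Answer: $- \frac{12}{967} \approx -0.01241$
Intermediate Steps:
$r{\left(S,s \right)} = 1 + \frac{3 S}{4}$ ($r{\left(S,s \right)} = 1 - \frac{\left(-3\right) S}{4} = 1 + \frac{3 S}{4}$)
$v{\left(J,R \right)} = 2 J \left(R + \frac{-3 + J}{2 R}\right)$
$d = 15$ ($d = - \frac{-3 - 1 + 2 \left(-4\right)^{2}}{-4} - -8 = \left(-1\right) \left(- \frac{1}{4}\right) \left(-3 - 1 + 2 \cdot 16\right) + 8 = \left(-1\right) \left(- \frac{1}{4}\right) \left(-3 - 1 + 32\right) + 8 = \left(-1\right) \left(- \frac{1}{4}\right) 28 + 8 = 7 + 8 = 15$)
$y{\left(Y,z \right)} = -12$ ($y{\left(Y,z \right)} = 3 - 15 = -12$)
$\frac{y{\left(24,r{\left(2,5 \right)} \right)}}{967} = - \frac{12}{967}$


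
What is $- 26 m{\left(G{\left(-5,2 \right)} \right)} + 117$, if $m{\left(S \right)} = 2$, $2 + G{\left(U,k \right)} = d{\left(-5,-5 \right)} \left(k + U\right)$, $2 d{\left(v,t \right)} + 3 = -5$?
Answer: $65$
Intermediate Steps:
$d{\left(v,t \right)} = -4$ ($d{\left(v,t \right)} = - \frac{3}{2} + \frac{1}{2} \left(-5\right) = - \frac{3}{2} - \frac{5}{2} = -4$)
$G{\left(U,k \right)} = -2 - 4 U - 4 k$ ($G{\left(U,k \right)} = -2 - 4 \left(k + U\right) = -2 - 4 \left(U + k\right) = -2 - \left(4 U + 4 k\right) = -2 - 4 U - 4 k$)
$- 26 m{\left(G{\left(-5,2 \right)} \right)} + 117 = \left(-26\right) 2 + 117 = -52 + 117 = 65$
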